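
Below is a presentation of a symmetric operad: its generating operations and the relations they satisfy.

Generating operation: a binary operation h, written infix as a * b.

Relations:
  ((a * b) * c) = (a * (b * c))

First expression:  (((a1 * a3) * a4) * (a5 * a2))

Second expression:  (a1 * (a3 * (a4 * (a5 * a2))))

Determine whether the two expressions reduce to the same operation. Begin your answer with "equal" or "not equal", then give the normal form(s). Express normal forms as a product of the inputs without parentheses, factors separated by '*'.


equal; both compose to a1 * a3 * a4 * a5 * a2

The first expression, normalized: a1 * a3 * a4 * a5 * a2
The second expression, normalized: a1 * a3 * a4 * a5 * a2
Both agree, so they are equal.


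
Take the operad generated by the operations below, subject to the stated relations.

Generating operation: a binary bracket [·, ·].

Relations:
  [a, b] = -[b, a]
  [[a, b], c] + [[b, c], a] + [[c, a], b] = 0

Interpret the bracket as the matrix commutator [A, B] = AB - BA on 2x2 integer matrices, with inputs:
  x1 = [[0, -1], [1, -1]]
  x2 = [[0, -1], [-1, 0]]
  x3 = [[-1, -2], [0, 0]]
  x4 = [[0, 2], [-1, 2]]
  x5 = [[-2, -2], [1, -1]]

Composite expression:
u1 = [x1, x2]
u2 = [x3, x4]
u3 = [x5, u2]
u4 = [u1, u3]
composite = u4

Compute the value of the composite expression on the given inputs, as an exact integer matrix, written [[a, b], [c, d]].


[[-17, 72], [4, 17]]


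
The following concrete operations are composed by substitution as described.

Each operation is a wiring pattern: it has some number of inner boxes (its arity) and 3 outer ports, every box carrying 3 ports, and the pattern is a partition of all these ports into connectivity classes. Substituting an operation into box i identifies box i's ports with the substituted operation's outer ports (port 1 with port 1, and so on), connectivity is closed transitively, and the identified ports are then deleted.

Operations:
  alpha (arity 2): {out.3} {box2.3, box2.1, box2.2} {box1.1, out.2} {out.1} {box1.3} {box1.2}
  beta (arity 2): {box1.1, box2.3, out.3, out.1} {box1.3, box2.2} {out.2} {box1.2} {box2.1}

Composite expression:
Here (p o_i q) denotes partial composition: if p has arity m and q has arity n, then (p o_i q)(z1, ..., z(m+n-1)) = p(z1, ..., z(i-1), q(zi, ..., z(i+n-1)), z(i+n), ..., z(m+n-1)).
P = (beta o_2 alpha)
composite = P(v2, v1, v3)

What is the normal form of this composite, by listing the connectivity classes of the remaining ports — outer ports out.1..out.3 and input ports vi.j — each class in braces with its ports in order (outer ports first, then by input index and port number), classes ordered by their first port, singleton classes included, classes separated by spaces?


After gluing at beta, chains via deleted ports link the v-ports.
stage alpha: inputs (v1, v3), connectivity {out.1} {out.2, v1.1} {out.3} {v1.2} {v1.3} {v3.1, v3.2, v3.3}, out.j its boundary
stage beta: inputs (v2, v1, v3), connectivity {out.1, out.3, v2.1} {out.2} {v1.1, v2.3} {v1.2} {v1.3} {v2.2} {v3.1, v3.2, v3.3}, out.j its boundary

{out.1, out.3, v2.1} {out.2} {v1.1, v2.3} {v1.2} {v1.3} {v2.2} {v3.1, v3.2, v3.3}


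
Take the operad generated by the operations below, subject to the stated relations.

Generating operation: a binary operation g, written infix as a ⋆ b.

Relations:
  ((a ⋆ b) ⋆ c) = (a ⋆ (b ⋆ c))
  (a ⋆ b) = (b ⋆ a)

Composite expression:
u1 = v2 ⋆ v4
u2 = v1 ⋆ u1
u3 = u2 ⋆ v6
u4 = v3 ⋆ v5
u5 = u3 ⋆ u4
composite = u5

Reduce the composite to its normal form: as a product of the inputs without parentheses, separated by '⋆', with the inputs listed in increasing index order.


v1 ⋆ v2 ⋆ v3 ⋆ v4 ⋆ v5 ⋆ v6

Key point: g commutes, so take the v-inputs in any fixed order.
(v2 ⋆ v4) spells out as v2 ⋆ v4
(v1 ⋆ (v2 ⋆ v4)) spells out as v1 ⋆ v2 ⋆ v4
((v1 ⋆ (v2 ⋆ v4)) ⋆ v6) spells out as v1 ⋆ v2 ⋆ v4 ⋆ v6
(v3 ⋆ v5) spells out as v3 ⋆ v5
(((v1 ⋆ (v2 ⋆ v4)) ⋆ v6) ⋆ (v3 ⋆ v5)) spells out as v1 ⋆ v2 ⋆ v4 ⋆ v6 ⋆ v3 ⋆ v5
rearranged into index order: v1 ⋆ v2 ⋆ v3 ⋆ v4 ⋆ v5 ⋆ v6


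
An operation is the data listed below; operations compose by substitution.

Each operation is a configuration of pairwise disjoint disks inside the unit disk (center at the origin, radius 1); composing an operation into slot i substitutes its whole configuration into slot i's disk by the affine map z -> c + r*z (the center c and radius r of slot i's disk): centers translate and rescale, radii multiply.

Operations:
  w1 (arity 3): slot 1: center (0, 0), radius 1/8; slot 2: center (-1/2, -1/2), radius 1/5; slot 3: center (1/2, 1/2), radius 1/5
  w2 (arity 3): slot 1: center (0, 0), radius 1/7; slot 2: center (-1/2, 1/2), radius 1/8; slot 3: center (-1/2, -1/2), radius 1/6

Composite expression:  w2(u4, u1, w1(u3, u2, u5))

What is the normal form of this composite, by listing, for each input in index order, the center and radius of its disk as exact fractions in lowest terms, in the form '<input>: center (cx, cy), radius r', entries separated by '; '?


u1: center (-1/2, 1/2), radius 1/8; u2: center (-7/12, -7/12), radius 1/30; u3: center (-1/2, -1/2), radius 1/48; u4: center (0, 0), radius 1/7; u5: center (-5/12, -5/12), radius 1/30


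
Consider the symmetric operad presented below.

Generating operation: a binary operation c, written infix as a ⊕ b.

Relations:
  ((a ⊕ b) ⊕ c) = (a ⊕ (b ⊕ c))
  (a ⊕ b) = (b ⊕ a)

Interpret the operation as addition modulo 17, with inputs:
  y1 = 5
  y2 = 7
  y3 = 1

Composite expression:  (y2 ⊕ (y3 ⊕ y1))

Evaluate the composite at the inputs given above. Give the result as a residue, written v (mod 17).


(y3 ⊕ y1) = 6
(y2 ⊕ (y3 ⊕ y1)) = 13

13 (mod 17)


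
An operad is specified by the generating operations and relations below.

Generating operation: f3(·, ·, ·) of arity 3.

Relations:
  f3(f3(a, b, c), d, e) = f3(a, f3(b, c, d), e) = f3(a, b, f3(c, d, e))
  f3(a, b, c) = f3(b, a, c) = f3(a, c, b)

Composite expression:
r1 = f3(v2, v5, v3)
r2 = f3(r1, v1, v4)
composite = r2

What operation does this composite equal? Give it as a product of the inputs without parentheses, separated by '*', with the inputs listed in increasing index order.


Reordering under f3 is free, so list the v-inputs canonically.
f3(v2, v5, v3) collapses to v2 * v5 * v3
f3(f3(v2, v5, v3), v1, v4) collapses to v2 * v5 * v3 * v1 * v4
commutativity sorts the factors: v1 * v2 * v3 * v4 * v5

v1 * v2 * v3 * v4 * v5


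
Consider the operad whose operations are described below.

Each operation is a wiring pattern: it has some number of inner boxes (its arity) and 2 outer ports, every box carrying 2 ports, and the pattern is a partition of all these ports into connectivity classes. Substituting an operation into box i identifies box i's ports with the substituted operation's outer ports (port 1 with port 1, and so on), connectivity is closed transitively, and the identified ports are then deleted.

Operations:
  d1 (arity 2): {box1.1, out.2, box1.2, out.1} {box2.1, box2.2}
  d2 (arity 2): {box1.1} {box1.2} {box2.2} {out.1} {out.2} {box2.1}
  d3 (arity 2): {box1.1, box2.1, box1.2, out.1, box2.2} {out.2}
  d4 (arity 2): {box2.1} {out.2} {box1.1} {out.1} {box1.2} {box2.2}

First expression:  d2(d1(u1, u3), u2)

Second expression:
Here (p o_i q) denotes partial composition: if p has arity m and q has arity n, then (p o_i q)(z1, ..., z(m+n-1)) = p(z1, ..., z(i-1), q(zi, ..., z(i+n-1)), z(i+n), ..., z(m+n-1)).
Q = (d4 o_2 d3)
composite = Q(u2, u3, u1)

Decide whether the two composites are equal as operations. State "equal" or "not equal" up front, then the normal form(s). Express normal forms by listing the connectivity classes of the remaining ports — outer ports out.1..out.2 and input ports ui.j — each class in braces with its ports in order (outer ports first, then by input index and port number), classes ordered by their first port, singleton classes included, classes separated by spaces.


not equal: they reduce to {out.1} {out.2} {u1.1, u1.2} {u2.1} {u2.2} {u3.1, u3.2} and {out.1} {out.2} {u1.1, u1.2, u3.1, u3.2} {u2.1} {u2.2}

The first expression, normalized: {out.1} {out.2} {u1.1, u1.2} {u2.1} {u2.2} {u3.1, u3.2}
The second expression, normalized: {out.1} {out.2} {u1.1, u1.2, u3.1, u3.2} {u2.1} {u2.2}
The normal forms differ: not equal.


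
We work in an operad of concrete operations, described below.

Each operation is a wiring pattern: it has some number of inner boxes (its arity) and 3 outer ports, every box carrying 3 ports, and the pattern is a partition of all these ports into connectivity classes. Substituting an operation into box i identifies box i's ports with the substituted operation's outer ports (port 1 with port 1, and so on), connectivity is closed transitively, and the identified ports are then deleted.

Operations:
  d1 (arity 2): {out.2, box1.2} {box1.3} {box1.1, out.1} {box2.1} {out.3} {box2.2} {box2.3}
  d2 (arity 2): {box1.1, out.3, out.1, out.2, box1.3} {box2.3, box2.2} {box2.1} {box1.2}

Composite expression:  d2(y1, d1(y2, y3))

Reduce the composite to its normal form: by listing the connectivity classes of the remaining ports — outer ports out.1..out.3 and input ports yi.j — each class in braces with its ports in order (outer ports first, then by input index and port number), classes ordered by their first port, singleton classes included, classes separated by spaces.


{out.1, out.2, out.3, y1.1, y1.3} {y1.2} {y2.1} {y2.2} {y2.3} {y3.1} {y3.2} {y3.3}

Two ports join when wires chain via d2-identified ports.
through d1, on inputs (y2, y3): {out.1, y2.1} {out.2, y2.2} {out.3} {y2.3} {y3.1} {y3.2} {y3.3} (out.j = stage outer ports)
through d2, on inputs (y1, y2, y3): {out.1, out.2, out.3, y1.1, y1.3} {y1.2} {y2.1} {y2.2} {y2.3} {y3.1} {y3.2} {y3.3} (out.j = stage outer ports)


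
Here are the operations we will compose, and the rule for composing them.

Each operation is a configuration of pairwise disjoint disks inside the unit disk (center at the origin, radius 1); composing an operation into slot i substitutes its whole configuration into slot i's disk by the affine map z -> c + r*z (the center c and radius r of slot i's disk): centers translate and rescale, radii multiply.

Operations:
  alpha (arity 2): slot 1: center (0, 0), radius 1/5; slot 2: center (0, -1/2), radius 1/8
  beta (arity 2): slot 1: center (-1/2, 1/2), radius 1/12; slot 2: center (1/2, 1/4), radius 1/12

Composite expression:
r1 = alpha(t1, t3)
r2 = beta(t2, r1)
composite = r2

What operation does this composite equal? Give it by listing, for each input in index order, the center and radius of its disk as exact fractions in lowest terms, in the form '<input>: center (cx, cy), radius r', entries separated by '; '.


t1: center (1/2, 1/4), radius 1/60; t2: center (-1/2, 1/2), radius 1/12; t3: center (1/2, 5/24), radius 1/96

Nesting under beta composes maps z -> c + r*z down each t-path.
t2 passes through 1 substitution, ending at center (-1/2, 1/2), radius 1/12
t1 passes through 2 substitutions, ending at center (1/2, 1/4), radius 1/60
t3 passes through 2 substitutions, ending at center (1/2, 5/24), radius 1/96


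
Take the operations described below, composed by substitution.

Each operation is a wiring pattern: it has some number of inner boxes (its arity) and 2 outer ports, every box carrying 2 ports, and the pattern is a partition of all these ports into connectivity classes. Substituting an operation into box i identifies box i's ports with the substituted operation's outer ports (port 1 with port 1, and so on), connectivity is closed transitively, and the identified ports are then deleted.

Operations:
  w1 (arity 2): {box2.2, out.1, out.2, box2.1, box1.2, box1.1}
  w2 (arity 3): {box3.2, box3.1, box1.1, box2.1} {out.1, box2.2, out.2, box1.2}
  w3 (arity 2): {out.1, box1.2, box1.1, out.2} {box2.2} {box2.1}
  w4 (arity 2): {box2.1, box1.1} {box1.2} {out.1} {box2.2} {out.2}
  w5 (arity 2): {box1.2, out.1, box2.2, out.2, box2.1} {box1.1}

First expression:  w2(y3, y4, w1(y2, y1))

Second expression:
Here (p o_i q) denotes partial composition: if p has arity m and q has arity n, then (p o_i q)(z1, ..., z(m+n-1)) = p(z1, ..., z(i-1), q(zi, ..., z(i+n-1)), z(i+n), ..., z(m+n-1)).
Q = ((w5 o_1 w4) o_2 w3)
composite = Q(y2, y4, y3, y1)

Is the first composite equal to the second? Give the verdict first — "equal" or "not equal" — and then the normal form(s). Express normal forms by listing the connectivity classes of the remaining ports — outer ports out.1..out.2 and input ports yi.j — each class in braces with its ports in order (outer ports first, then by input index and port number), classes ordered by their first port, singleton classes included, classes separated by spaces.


Reducing the first expression gives {out.1, out.2, y3.2, y4.2} {y1.1, y1.2, y2.1, y2.2, y3.1, y4.1}
Reducing the second expression gives {out.1, out.2, y1.1, y1.2} {y2.1, y4.1, y4.2} {y2.2} {y3.1} {y3.2}
Distinct normal forms: not equal.

not equal: they reduce to {out.1, out.2, y3.2, y4.2} {y1.1, y1.2, y2.1, y2.2, y3.1, y4.1} and {out.1, out.2, y1.1, y1.2} {y2.1, y4.1, y4.2} {y2.2} {y3.1} {y3.2}


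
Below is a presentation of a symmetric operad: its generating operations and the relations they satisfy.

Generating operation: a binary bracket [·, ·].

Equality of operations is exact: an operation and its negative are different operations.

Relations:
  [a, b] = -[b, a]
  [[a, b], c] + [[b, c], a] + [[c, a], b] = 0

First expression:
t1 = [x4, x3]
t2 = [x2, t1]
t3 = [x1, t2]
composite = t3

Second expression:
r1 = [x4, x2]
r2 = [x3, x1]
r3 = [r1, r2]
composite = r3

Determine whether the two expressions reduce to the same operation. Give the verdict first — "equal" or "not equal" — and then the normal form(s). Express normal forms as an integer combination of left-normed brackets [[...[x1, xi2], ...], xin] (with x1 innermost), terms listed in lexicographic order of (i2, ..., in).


not equal; first: -[[[x1, x2], x3], x4] + [[[x1, x2], x4], x3] + [[[x1, x3], x4], x2] - [[[x1, x4], x3], x2]; second: -[[[x1, x3], x2], x4] + [[[x1, x3], x4], x2]

In normal form, the first expression is -[[[x1, x2], x3], x4] + [[[x1, x2], x4], x3] + [[[x1, x3], x4], x2] - [[[x1, x4], x3], x2]
In normal form, the second expression is -[[[x1, x3], x2], x4] + [[[x1, x3], x4], x2]
Distinct normal forms: not equal.


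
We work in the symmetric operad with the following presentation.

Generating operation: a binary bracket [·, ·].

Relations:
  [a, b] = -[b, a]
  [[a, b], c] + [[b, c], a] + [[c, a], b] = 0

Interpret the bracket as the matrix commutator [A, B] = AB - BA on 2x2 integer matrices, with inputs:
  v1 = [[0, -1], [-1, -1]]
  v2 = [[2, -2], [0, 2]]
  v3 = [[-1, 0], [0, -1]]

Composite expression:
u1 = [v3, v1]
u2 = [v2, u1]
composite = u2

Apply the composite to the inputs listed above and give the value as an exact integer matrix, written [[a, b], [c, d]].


[v3, v1] = [[0, 0], [0, 0]]
[v2, [v3, v1]] = [[0, 0], [0, 0]]

[[0, 0], [0, 0]]


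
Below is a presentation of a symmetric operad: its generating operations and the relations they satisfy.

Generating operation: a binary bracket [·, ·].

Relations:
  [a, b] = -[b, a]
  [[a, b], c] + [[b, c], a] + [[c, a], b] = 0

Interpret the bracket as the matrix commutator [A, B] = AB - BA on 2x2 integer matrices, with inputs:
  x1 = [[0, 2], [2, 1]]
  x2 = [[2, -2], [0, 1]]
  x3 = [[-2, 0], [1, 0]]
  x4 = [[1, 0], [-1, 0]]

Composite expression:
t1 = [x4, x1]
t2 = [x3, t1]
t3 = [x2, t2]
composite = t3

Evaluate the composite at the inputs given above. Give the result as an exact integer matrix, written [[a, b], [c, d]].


[[-4, -12], [-2, 4]]

[x4, x1] = [[2, 2], [-1, -2]]
[x3, [x4, x1]] = [[-2, -4], [2, 2]]
[x2, [x3, [x4, x1]]] = [[-4, -12], [-2, 4]]


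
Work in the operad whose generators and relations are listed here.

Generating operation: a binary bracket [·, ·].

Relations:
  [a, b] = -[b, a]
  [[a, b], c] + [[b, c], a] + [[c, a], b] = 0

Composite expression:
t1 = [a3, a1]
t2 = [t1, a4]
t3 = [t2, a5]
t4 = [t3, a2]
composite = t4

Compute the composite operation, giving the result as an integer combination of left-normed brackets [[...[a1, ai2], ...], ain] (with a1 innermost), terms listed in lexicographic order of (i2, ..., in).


-[[[[a1, a3], a4], a5], a2]

Left-normed coefficients sit on the a1-initial expansion words.
Composite bracket: [[[[a3, a1], a4], a5], a2]
Under [a, b] = ab - ba we get 16 signed associative words (2^4 = 16).
Keep just the words that open with a1:
  a1a3a4a5a2 (sign -1) contributes -[[[[a1, a3], a4], a5], a2]


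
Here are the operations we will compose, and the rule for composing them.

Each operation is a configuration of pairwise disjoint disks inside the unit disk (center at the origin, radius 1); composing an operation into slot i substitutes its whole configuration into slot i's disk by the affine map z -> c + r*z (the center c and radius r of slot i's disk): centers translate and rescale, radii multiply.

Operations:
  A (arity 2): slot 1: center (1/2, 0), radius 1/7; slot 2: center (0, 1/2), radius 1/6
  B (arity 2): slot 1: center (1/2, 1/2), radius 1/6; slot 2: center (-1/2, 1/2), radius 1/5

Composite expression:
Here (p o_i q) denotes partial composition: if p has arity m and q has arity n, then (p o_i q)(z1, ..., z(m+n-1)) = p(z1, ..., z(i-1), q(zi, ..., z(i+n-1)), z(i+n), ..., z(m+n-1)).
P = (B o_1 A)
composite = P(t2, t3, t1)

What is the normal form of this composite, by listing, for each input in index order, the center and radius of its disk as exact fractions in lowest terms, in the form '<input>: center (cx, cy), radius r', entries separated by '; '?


t1: center (-1/2, 1/2), radius 1/5; t2: center (7/12, 1/2), radius 1/42; t3: center (1/2, 7/12), radius 1/36

Below B, radii multiply path by path; the t-disk centers shift.
t2: after 2 affine steps, its disk has center (7/12, 1/2), radius 1/42
t3: after 2 affine steps, its disk has center (1/2, 7/12), radius 1/36
t1: after 1 affine step, its disk has center (-1/2, 1/2), radius 1/5


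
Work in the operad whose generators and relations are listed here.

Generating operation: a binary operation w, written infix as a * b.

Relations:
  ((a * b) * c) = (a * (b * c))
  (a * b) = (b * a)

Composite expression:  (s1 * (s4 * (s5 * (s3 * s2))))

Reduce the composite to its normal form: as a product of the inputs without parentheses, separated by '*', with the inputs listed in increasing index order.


s1 * s2 * s3 * s4 * s5

Any arrangement under w is one operation, so sort the s-inputs.
(s3 * s2) collapses to s3 * s2
(s5 * (s3 * s2)) collapses to s5 * s3 * s2
(s4 * (s5 * (s3 * s2))) collapses to s4 * s5 * s3 * s2
(s1 * (s4 * (s5 * (s3 * s2)))) collapses to s1 * s4 * s5 * s3 * s2
rearranged into index order: s1 * s2 * s3 * s4 * s5


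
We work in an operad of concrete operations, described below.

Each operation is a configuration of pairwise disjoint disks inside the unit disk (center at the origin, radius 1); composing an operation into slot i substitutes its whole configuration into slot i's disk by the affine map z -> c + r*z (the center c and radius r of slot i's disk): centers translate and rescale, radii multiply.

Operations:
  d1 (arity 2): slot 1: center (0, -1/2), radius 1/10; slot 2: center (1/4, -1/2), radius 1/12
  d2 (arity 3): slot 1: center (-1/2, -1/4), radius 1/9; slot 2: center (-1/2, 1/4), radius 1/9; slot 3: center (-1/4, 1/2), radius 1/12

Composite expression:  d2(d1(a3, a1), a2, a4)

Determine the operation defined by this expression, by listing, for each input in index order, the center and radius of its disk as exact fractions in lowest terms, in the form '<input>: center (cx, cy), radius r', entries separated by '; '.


a1: center (-17/36, -11/36), radius 1/108; a2: center (-1/2, 1/4), radius 1/9; a3: center (-1/2, -11/36), radius 1/90; a4: center (-1/4, 1/2), radius 1/12

Only the slot chain above each a matters under d2; compose those maps.
input a3: composing its 2 substitution steps yields center (-1/2, -11/36), radius 1/90
input a1: composing its 2 substitution steps yields center (-17/36, -11/36), radius 1/108
input a2: composing its 1 substitution step yields center (-1/2, 1/4), radius 1/9
input a4: composing its 1 substitution step yields center (-1/4, 1/2), radius 1/12


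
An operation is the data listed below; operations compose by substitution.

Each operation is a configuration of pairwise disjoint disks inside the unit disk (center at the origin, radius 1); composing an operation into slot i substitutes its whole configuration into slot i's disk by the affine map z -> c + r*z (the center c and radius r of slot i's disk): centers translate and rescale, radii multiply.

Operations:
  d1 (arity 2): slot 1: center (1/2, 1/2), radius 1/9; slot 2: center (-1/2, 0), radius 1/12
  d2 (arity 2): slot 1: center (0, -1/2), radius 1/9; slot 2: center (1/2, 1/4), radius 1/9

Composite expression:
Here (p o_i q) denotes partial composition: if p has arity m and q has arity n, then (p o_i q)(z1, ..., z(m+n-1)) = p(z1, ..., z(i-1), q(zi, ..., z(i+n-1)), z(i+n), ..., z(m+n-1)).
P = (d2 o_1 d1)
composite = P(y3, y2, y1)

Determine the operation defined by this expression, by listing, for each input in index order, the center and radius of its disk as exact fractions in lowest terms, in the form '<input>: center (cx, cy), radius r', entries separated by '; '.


Nesting under d2 composes maps z -> c + r*z down each y-path.
tracing y3 down its 2-map path: center (1/18, -4/9), radius 1/81
tracing y2 down its 2-map path: center (-1/18, -1/2), radius 1/108
tracing y1 down its 1-map path: center (1/2, 1/4), radius 1/9

y1: center (1/2, 1/4), radius 1/9; y2: center (-1/18, -1/2), radius 1/108; y3: center (1/18, -4/9), radius 1/81


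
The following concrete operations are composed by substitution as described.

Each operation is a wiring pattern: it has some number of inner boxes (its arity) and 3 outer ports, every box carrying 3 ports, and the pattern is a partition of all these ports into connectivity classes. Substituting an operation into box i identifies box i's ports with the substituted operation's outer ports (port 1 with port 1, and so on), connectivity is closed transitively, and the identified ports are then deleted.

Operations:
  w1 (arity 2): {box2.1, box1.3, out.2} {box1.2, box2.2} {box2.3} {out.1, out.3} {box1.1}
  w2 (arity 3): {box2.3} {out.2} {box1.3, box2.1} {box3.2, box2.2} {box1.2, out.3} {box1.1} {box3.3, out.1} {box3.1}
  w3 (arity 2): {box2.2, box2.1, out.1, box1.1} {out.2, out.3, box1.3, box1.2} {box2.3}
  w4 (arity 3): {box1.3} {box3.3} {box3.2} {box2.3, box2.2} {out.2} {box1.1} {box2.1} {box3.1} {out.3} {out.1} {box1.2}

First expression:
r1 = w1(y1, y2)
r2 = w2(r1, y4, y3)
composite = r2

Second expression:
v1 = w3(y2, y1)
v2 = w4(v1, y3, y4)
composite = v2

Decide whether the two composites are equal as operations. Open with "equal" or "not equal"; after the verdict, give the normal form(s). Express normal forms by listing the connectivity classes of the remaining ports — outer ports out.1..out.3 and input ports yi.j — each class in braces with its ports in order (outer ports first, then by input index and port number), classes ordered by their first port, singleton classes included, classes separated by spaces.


Normal form of the first expression: {out.1, y3.3} {out.2} {out.3, y1.3, y2.1} {y1.1} {y1.2, y2.2} {y2.3} {y3.1} {y3.2, y4.2} {y4.1} {y4.3}
Normal form of the second expression: {out.1} {out.2} {out.3} {y1.1, y1.2, y2.1} {y1.3} {y2.2, y2.3} {y3.1} {y3.2, y3.3} {y4.1} {y4.2} {y4.3}
The normal forms differ: not equal.

not equal; the first gives {out.1, y3.3} {out.2} {out.3, y1.3, y2.1} {y1.1} {y1.2, y2.2} {y2.3} {y3.1} {y3.2, y4.2} {y4.1} {y4.3} and the second {out.1} {out.2} {out.3} {y1.1, y1.2, y2.1} {y1.3} {y2.2, y2.3} {y3.1} {y3.2, y3.3} {y4.1} {y4.2} {y4.3}


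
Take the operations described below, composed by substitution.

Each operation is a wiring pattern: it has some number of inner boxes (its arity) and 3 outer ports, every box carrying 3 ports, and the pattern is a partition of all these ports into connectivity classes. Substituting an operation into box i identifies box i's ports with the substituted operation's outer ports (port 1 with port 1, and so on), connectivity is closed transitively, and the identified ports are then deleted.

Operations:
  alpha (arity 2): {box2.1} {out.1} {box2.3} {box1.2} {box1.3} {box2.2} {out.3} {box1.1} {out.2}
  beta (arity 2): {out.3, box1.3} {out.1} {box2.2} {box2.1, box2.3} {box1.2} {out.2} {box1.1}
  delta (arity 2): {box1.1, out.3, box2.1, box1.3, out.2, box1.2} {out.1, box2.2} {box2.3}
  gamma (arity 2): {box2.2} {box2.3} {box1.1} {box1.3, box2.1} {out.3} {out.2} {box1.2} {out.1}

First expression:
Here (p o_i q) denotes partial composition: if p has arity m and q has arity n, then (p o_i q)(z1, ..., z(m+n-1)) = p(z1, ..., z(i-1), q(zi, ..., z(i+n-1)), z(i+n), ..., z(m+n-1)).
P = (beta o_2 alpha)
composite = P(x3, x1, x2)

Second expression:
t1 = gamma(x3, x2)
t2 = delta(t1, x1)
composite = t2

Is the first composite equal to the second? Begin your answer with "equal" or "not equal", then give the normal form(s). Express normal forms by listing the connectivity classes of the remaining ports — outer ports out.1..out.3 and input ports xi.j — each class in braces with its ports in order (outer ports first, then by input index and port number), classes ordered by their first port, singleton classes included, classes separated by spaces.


not equal — first {out.1} {out.2} {out.3, x3.3} {x1.1} {x1.2} {x1.3} {x2.1} {x2.2} {x2.3} {x3.1} {x3.2}, second {out.1, x1.2} {out.2, out.3, x1.1} {x1.3} {x2.1, x3.3} {x2.2} {x2.3} {x3.1} {x3.2}


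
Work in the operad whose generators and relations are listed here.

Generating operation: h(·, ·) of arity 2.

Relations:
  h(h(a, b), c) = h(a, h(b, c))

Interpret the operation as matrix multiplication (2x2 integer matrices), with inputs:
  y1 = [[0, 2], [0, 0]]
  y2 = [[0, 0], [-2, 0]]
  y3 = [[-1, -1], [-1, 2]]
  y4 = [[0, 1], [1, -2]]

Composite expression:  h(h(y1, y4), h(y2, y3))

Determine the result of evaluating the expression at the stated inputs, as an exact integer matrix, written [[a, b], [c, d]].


h(y1, y4) = [[2, -4], [0, 0]]
h(y2, y3) = [[0, 0], [2, 2]]
h(h(y1, y4), h(y2, y3)) = [[-8, -8], [0, 0]]

[[-8, -8], [0, 0]]


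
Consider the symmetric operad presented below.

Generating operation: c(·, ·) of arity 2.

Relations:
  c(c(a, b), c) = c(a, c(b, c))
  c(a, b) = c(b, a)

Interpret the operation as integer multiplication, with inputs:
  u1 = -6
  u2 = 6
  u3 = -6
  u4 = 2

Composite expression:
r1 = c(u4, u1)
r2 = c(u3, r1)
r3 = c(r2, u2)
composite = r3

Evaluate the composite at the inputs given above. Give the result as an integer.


432


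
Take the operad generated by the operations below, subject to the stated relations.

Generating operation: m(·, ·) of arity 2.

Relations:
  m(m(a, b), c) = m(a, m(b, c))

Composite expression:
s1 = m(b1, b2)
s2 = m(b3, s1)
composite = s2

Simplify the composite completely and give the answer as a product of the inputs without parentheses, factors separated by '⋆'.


b3 ⋆ b1 ⋆ b2

Every regrouping of m is equal, so read the b-inputs in written order.
m(b1, b2) spells out as b1 ⋆ b2
m(b3, m(b1, b2)) spells out as b3 ⋆ b1 ⋆ b2


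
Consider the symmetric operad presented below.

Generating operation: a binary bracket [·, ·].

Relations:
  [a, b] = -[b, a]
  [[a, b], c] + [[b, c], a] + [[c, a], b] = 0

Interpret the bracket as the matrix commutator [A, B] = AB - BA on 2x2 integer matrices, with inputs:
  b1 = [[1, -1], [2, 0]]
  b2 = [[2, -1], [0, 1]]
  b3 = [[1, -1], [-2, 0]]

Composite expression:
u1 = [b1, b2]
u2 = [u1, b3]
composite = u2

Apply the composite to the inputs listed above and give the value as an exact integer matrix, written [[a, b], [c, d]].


[[2, -4], [10, -2]]

[b1, b2] = [[2, 0], [2, -2]]
[[b1, b2], b3] = [[2, -4], [10, -2]]


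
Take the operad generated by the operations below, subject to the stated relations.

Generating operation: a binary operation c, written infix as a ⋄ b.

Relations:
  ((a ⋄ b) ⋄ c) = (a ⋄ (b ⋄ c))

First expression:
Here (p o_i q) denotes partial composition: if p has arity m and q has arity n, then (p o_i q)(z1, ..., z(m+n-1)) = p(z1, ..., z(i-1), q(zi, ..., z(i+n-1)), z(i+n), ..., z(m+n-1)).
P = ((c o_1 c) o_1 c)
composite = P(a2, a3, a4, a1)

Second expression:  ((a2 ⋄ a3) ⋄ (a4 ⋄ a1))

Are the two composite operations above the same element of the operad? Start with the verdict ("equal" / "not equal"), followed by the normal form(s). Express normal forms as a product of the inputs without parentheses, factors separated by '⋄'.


equal — both sides give a2 ⋄ a3 ⋄ a4 ⋄ a1


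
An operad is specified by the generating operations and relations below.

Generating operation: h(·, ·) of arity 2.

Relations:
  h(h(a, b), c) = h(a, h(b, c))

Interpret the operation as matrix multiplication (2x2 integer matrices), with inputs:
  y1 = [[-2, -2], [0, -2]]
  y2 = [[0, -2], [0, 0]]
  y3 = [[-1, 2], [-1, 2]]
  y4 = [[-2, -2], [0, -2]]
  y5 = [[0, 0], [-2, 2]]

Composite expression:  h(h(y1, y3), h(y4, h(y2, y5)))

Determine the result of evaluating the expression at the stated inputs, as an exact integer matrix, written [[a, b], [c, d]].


h(y1, y3) = [[4, -8], [2, -4]]
h(y2, y5) = [[4, -4], [0, 0]]
h(y4, h(y2, y5)) = [[-8, 8], [0, 0]]
h(h(y1, y3), h(y4, h(y2, y5))) = [[-32, 32], [-16, 16]]

[[-32, 32], [-16, 16]]


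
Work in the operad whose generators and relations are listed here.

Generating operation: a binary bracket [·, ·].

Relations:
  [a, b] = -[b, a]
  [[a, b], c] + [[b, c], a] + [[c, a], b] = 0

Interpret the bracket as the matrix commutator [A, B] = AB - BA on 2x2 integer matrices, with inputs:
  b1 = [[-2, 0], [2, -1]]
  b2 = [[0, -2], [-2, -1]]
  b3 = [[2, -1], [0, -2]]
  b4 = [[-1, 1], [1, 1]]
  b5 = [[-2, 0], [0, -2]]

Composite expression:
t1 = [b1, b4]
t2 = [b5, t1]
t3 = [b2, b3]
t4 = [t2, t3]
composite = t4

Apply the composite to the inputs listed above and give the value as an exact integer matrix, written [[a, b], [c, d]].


[[0, 0], [0, 0]]


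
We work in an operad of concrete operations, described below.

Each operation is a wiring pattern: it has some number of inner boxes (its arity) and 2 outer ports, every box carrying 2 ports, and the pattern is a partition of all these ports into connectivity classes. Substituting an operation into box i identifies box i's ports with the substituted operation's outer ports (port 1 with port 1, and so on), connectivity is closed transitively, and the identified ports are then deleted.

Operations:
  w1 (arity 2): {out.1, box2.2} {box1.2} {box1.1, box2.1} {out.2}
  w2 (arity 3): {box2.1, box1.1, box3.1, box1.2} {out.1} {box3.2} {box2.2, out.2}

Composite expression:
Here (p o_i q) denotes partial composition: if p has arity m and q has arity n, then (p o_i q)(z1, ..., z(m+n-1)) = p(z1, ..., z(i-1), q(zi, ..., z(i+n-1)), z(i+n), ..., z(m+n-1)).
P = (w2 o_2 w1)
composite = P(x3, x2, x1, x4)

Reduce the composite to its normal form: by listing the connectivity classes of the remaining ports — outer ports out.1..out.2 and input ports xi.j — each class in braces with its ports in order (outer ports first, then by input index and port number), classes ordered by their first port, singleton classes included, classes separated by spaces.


Connectivity passes through glued w2-boundaries; trace each wire chain.
composing w1 on (x2, x1), with out.j its own outer ports: {out.1, x1.2} {out.2} {x1.1, x2.1} {x2.2}
composing w2 on (x3, x2, x1, x4), with out.j its own outer ports: {out.1} {out.2} {x1.1, x2.1} {x1.2, x3.1, x3.2, x4.1} {x2.2} {x4.2}

{out.1} {out.2} {x1.1, x2.1} {x1.2, x3.1, x3.2, x4.1} {x2.2} {x4.2}


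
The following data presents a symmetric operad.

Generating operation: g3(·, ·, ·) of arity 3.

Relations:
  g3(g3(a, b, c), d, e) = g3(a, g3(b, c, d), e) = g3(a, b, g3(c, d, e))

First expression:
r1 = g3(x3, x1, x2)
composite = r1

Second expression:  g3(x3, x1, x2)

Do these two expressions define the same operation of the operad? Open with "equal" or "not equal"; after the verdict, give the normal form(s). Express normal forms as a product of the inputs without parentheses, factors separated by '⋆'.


equal; the common form is x3 ⋆ x1 ⋆ x2

In normal form, the first expression is x3 ⋆ x1 ⋆ x2
In normal form, the second expression is x3 ⋆ x1 ⋆ x2
Both agree, so they are equal.


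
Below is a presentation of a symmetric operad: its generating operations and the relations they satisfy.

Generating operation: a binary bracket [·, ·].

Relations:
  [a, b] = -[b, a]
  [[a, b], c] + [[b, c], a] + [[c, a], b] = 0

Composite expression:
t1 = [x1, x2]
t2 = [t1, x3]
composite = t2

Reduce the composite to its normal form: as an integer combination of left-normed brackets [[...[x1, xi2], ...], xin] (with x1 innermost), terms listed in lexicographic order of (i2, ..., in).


[[x1, x2], x3]

In the tensor algebra, words opening x1 carry the x1-anchored form.
Composite bracket: [[x1, x2], x3]
Full expansion: 4 signed words from ab - ba (2^2 = 4).
The x1-initial words carry the normal form:
  word x1x2x3 has sign +1, contributing +[[x1, x2], x3]


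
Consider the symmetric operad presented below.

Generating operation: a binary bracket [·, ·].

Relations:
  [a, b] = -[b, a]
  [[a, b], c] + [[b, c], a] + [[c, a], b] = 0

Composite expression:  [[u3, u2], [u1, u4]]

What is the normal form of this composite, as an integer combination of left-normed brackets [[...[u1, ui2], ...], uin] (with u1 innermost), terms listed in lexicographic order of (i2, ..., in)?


[[[u1, u4], u2], u3] - [[[u1, u4], u3], u2]

Expand each bracket as ab - ba; the u1-initial words give the coefficients.
Composite bracket: [[u3, u2], [u1, u4]]
Expanding via [a, b] = ab - ba: 8 signed words (2^3 = 8).
Keep just the words that open with u1:
  the word u1u4u2u3 carries sign +1 and contributes +[[[u1, u4], u2], u3]
  the word u1u4u3u2 carries sign -1 and contributes -[[[u1, u4], u3], u2]


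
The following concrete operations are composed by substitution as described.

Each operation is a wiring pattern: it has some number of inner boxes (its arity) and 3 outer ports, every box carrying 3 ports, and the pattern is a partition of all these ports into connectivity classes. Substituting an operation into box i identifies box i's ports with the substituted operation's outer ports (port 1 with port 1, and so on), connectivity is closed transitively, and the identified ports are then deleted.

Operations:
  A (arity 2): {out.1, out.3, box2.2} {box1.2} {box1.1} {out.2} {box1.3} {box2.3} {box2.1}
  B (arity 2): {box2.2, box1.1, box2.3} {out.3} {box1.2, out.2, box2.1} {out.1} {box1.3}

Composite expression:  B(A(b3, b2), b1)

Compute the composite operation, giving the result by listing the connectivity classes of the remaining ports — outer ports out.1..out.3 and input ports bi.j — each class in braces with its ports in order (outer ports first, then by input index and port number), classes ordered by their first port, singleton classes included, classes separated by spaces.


Treat the ports identified at B as solder joints: merge, then drop.
stage A: inputs (b3, b2), connectivity {out.1, out.3, b2.2} {out.2} {b2.1} {b2.3} {b3.1} {b3.2} {b3.3}, out.j its boundary
stage B: inputs (b3, b2, b1), connectivity {out.1} {out.2, b1.1} {out.3} {b1.2, b1.3, b2.2} {b2.1} {b2.3} {b3.1} {b3.2} {b3.3}, out.j its boundary

{out.1} {out.2, b1.1} {out.3} {b1.2, b1.3, b2.2} {b2.1} {b2.3} {b3.1} {b3.2} {b3.3}


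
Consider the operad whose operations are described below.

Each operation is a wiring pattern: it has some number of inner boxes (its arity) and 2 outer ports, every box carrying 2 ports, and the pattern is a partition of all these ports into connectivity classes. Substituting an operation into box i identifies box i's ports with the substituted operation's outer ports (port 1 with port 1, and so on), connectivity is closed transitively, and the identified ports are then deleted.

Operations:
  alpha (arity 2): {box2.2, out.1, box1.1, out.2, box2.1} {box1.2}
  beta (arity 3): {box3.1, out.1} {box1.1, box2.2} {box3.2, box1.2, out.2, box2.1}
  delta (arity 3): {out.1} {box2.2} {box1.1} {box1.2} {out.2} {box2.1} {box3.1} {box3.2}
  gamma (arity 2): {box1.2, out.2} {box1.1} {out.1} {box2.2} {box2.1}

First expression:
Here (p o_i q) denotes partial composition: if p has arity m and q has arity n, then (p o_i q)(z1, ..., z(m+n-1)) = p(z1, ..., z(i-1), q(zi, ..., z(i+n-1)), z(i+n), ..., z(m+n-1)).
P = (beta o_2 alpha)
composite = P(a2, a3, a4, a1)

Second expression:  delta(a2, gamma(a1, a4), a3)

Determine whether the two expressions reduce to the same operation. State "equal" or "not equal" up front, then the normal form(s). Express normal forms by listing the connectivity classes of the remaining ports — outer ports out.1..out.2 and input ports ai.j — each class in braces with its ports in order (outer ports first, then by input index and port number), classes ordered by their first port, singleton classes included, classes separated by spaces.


The first composite normalizes to {out.1, a1.1} {out.2, a1.2, a2.1, a2.2, a3.1, a4.1, a4.2} {a3.2}
The second composite normalizes to {out.1} {out.2} {a1.1} {a1.2} {a2.1} {a2.2} {a3.1} {a3.2} {a4.1} {a4.2}
Different reductions; not equal.

not equal; the first gives {out.1, a1.1} {out.2, a1.2, a2.1, a2.2, a3.1, a4.1, a4.2} {a3.2} and the second {out.1} {out.2} {a1.1} {a1.2} {a2.1} {a2.2} {a3.1} {a3.2} {a4.1} {a4.2}


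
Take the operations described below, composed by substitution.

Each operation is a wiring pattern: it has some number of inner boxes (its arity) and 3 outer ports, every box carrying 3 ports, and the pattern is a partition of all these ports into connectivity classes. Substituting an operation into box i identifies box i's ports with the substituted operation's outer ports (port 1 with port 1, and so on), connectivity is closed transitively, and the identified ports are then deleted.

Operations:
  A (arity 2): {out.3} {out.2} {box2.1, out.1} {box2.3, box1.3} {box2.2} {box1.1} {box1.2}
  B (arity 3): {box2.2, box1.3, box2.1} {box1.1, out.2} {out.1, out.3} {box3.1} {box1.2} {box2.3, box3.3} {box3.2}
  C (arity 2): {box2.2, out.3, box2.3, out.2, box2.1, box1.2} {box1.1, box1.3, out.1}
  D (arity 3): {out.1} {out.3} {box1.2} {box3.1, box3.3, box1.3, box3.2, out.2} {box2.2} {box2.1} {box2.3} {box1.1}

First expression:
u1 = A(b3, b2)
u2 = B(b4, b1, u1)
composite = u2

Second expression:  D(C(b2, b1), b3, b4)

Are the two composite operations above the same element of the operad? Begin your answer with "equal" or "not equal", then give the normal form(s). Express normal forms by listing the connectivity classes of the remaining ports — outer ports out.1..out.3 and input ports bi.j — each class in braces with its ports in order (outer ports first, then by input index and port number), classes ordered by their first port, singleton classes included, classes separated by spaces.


not equal: they reduce to {out.1, out.3} {out.2, b4.1} {b1.1, b1.2, b4.3} {b1.3} {b2.1} {b2.2} {b2.3, b3.3} {b3.1} {b3.2} {b4.2} and {out.1} {out.2, b1.1, b1.2, b1.3, b2.2, b4.1, b4.2, b4.3} {out.3} {b2.1, b2.3} {b3.1} {b3.2} {b3.3}

In normal form, the first expression is {out.1, out.3} {out.2, b4.1} {b1.1, b1.2, b4.3} {b1.3} {b2.1} {b2.2} {b2.3, b3.3} {b3.1} {b3.2} {b4.2}
In normal form, the second expression is {out.1} {out.2, b1.1, b1.2, b1.3, b2.2, b4.1, b4.2, b4.3} {out.3} {b2.1, b2.3} {b3.1} {b3.2} {b3.3}
They disagree, so not equal.


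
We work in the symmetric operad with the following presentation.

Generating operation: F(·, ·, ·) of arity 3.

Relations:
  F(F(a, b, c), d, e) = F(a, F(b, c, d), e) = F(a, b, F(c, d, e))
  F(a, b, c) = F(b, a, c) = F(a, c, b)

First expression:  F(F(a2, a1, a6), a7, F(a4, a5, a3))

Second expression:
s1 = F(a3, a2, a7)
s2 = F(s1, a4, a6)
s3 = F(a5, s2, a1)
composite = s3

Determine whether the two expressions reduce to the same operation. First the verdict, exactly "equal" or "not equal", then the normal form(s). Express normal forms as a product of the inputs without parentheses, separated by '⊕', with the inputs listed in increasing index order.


equal; the common form is a1 ⊕ a2 ⊕ a3 ⊕ a4 ⊕ a5 ⊕ a6 ⊕ a7

The first expression, normalized: a1 ⊕ a2 ⊕ a3 ⊕ a4 ⊕ a5 ⊕ a6 ⊕ a7
The second expression, normalized: a1 ⊕ a2 ⊕ a3 ⊕ a4 ⊕ a5 ⊕ a6 ⊕ a7
The forms coincide; equal.
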